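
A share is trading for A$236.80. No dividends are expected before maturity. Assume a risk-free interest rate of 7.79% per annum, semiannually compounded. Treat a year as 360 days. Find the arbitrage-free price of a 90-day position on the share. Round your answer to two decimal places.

A$241.37

F = S · (1+r/2)^(2T)
= 236.80 × 1.019289
F = A$241.37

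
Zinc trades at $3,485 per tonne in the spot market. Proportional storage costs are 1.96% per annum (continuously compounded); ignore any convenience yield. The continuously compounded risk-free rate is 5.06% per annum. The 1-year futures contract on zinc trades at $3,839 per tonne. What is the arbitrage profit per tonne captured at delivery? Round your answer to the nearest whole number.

Fair futures: F* = S·e^(carry·T), with carry = (r + u) = 0.0506 + 0.0196 = 0.0702
F* = 3485 · e^(0.0702 × 1) = 3485 · e^0.070200 = 3485 × 1.072723 = $3738.4397
Market $3839 > fair $3738.4397: forward overpriced → cash-and-carry (buy spot, short the forward).
At maturity, profit = |F_mkt − F*| = |3839 − 3738.4397| = $101 per tonne

$101 per tonne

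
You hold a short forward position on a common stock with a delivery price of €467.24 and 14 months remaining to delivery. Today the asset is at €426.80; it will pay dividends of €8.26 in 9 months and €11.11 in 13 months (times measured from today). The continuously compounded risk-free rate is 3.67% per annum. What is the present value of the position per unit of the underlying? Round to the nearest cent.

€39.57

PV(remaining dividends) I = 8.26·e^(−0.0367·9/12) + 11.11·e^(−0.0367·13/12) = 18.7127
Current forward F = (S − I)·e^(rT) = (426.80 − 18.7127)·e^(0.0367·14/12) = 408.0873 × 1.043747 = 425.9399
Value (long) = (F − K)·e^(−rT) = (425.9399 − 467.24) × 0.958087 = -39.5691
Short position value = −(long value) = €39.57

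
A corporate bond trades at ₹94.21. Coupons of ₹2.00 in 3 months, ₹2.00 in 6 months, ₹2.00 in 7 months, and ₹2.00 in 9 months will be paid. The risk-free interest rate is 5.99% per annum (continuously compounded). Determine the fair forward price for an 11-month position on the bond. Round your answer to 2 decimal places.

PV(coupons) I = 2.00·e^(−0.0599·3/12) + 2.00·e^(−0.0599·6/12) + 2.00·e^(−0.0599·7/12) + 2.00·e^(−0.0599·9/12)
I = 1.9703 + 1.9410 + 1.9313 + 1.9121 = 7.7547
F = (S − I)·e^(rT) = (94.21 − 7.7547) · e^(0.0599·11/12)
= 86.4553 · e^0.054908 = 86.4553 × 1.056443 = ₹91.34

₹91.34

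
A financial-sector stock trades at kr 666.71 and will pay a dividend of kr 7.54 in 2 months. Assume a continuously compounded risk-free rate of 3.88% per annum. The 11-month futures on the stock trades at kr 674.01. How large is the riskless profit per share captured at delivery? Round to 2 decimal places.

kr 9.08 per share

PV(dividends) I = 7.54·e^(−0.0388·2/12) = 7.4914
Fair futures F* = (S − I)·e^(rT) = (666.71 − 7.4914)·e^0.035567 = 659.2186 × 1.036207 = 683.0869
Market kr 674.01 < fair 683.0869: forward underpriced → reverse cash-and-carry (short the stock, invest proceeds at r, pay the dividends, go long the forward).
Profit at T = |F_mkt − F*| = |674.01 − 683.0869| = kr 9.08 per share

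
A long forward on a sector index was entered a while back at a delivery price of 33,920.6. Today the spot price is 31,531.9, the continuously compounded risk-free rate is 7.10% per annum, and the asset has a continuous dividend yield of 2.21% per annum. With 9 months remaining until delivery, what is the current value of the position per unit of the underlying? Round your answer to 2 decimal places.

Current fair forward for the remaining 9 months: F = S·e^((r − q)·T), (r − q) = 0.0710 − 0.0221 = 0.0489
F = 31531.9 · e^(0.0489 × 9/12) = 31531.9 × 1.03735583 = 32709.8003
Value of long forward = (F − K)·e^(−rT) = (32709.8003 − 33920.6) · e^(−0.0710·9/12)
= -1210.7997 × 0.94814295 = -1148.01

-1148.01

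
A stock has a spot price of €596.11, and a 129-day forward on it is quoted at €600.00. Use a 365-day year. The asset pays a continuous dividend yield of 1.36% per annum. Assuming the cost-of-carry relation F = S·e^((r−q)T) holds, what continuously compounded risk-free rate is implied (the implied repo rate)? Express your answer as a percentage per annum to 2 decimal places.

3.20%

From F = S·e^((r−q)T): (r − q) = ln(F/S)/T
ln(600.00/596.11) = ln(1.006526) = 0.006505
(r − q) = 0.006505 / (129/365) = 0.018406
r = ln(F/S)/T + q = 0.018406 + 0.0136 = 0.032006
r = 3.20%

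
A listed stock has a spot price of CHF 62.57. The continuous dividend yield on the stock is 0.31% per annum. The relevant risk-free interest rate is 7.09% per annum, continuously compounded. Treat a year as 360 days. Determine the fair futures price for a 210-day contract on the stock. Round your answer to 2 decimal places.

CHF 65.09

F = S·e^((r − q)T) = 62.57 · e^((0.0709 − 0.0031) × 210/360)
= 62.57 · e^0.039550 = 62.57 × 1.040343
F = CHF 65.09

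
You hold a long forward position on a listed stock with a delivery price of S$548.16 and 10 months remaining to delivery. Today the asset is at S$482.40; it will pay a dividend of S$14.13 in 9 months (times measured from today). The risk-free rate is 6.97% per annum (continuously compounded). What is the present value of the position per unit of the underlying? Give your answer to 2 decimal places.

PV(remaining dividends) I = 14.13·e^(−0.0697·9/12) = 13.4103
Current forward F = (S − I)·e^(rT) = (482.40 − 13.4103)·e^(0.0697·10/12) = 468.9897 × 1.059803 = 497.0367
Value (long) = (F − K)·e^(−rT) = (497.0367 − 548.16) × 0.943571 = -48.2385
Value = -S$48.24

-S$48.24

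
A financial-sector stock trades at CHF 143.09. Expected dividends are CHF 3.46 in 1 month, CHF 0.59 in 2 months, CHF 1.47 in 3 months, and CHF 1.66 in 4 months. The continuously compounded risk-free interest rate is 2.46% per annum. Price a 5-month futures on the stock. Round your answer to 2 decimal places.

PV(dividends) I = 3.46·e^(−0.0246·1/12) + 0.59·e^(−0.0246·2/12) + 1.47·e^(−0.0246·3/12) + 1.66·e^(−0.0246·4/12)
I = 3.4529 + 0.5876 + 1.4610 + 1.6464 = 7.1479
F = (S − I)·e^(rT) = (143.09 − 7.1479) · e^(0.0246·5/12)
= 135.9421 · e^0.010250 = 135.9421 × 1.010303 = CHF 137.34

CHF 137.34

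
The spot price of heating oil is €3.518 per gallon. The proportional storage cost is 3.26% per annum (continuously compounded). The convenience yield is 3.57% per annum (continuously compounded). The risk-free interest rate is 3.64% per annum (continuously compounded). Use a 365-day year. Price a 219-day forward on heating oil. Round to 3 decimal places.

€3.589 per gallon

Net carry = r + u − y = 0.0364 + 0.0326 − 0.0357 = 0.0333
F = S·e^((r+u−y)T) = 3.518 · e^(0.0333 × 219/365) = 3.518 · e^0.019980
= 3.518 × 1.020181 = €3.589 per gallon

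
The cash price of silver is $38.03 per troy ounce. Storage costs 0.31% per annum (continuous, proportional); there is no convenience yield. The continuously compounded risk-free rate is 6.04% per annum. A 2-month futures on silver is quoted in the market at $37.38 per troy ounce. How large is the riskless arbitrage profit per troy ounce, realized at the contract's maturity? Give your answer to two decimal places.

Fair futures: F* = S·e^(carry·T), with carry = (r + u) = 0.0604 + 0.0031 = 0.0635
F* = 38.03 · e^(0.0635 × 2/12) = 38.03 · e^0.010583 = 38.03 × 1.010639 = $38.4346
Market $37.38 < fair $38.4346: forward underpriced → reverse cash-and-carry (short spot, go long the forward).
At maturity, profit = |F_mkt − F*| = |37.38 − 38.4346| = $1.05 per troy ounce

$1.05 per troy ounce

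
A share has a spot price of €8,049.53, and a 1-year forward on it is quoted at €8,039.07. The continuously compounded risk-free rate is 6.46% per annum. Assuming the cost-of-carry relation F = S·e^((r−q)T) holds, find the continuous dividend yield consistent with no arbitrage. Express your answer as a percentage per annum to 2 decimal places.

6.59%

From F = S·e^((r−q)T): (r − q) = ln(F/S)/T
ln(8039.07/8049.53) = ln(0.998701) = -0.001300
(r − q) = -0.001300 / (1) = -0.001300
q = r − ln(F/S)/T = 0.0646 + 0.001300 = 0.065900
q = 6.59%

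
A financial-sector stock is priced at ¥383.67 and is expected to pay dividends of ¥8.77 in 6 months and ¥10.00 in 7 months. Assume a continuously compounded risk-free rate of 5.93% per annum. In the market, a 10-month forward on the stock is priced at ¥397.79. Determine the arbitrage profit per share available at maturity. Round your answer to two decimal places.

PV(dividends) I = 8.77·e^(−0.0593·6/12) + 10.00·e^(−0.0593·7/12) = 18.1738
Fair forward F* = (S − I)·e^(rT) = (383.67 − 18.1738)·e^0.049417 = 365.4962 × 1.050658 = 384.0115
Market ¥397.79 > fair 384.0115: forward overpriced → cash-and-carry (borrow at r, buy the stock and collect the dividends, short the forward).
Profit at T = |F_mkt − F*| = |397.79 − 384.0115| = ¥13.78 per share

¥13.78 per share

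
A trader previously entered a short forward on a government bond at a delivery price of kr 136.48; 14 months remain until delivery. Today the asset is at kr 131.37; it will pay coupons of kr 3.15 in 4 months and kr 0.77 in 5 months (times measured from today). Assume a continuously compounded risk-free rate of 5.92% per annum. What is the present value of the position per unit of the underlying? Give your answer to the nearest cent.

PV(remaining coupons) I = 3.15·e^(−0.0592·4/12) + 0.77·e^(−0.0592·5/12) = 3.8397
Current forward F = (S − I)·e^(rT) = (131.37 − 3.8397)·e^(0.0592·14/12) = 127.5303 × 1.071508 = 136.6497
Value (long) = (F − K)·e^(−rT) = (136.6497 − 136.48) × 0.933264 = 0.1584
Short position value = −(long value) = -kr 0.16

-kr 0.16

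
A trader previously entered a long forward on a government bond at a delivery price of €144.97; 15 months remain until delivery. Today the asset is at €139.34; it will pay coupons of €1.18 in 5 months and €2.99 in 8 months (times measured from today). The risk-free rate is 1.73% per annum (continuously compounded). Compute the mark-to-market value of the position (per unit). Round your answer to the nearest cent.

PV(remaining coupons) I = 1.18·e^(−0.0173·5/12) + 2.99·e^(−0.0173·8/12) = 4.1272
Current forward F = (S − I)·e^(rT) = (139.34 − 4.1272)·e^(0.0173·15/12) = 135.2128 × 1.021861 = 138.1687
Value (long) = (F − K)·e^(−rT) = (138.1687 − 144.97) × 0.978607 = -6.6558
Value = -€6.66

-€6.66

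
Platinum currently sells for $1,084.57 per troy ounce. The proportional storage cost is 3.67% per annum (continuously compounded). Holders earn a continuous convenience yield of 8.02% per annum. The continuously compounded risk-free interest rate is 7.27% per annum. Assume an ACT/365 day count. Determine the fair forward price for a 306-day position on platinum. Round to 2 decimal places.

$1,111.45 per troy ounce

Net carry = r + u − y = 0.0727 + 0.0367 − 0.0802 = 0.0292
F = S·e^((r+u−y)T) = 1084.57 · e^(0.0292 × 306/365) = 1084.57 · e^0.02448000
= 1084.57 × 1.02478210 = $1,111.45 per troy ounce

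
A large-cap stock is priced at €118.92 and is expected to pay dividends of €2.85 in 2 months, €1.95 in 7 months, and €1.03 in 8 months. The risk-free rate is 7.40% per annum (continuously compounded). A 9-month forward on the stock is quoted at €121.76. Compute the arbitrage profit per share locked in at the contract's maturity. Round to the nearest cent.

€2.04 per share

PV(dividends) I = 2.85·e^(−0.0740·2/12) + 1.95·e^(−0.0740·7/12) + 1.03·e^(−0.0740·8/12) = 5.6631
Fair forward F* = (S − I)·e^(rT) = (118.92 − 5.6631)·e^0.055500 = 113.2569 × 1.057069 = 119.7204
Market €121.76 > fair 119.7204: forward overpriced → cash-and-carry (borrow at r, buy the stock and collect the dividends, short the forward).
Profit at T = |F_mkt − F*| = |121.76 − 119.7204| = €2.04 per share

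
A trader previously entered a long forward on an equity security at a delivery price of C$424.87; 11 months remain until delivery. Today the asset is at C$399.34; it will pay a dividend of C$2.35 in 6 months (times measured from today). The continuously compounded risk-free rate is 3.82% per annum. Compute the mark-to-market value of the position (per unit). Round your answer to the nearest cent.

-C$13.22

PV(remaining dividends) I = 2.35·e^(−0.0382·6/12) = 2.3055
Current forward F = (S − I)·e^(rT) = (399.34 − 2.3055)·e^(0.0382·11/12) = 397.0345 × 1.035637 = 411.1836
Value (long) = (F − K)·e^(−rT) = (411.1836 − 424.87) × 0.965589 = -13.2154
Value = -C$13.22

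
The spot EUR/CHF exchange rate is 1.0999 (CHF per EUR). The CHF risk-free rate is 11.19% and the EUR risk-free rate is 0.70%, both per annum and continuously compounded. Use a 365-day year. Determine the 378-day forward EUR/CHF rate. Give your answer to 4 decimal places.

F = S·e^((r_CHF − r_EUR)T) = 1.0999 · e^((0.1119 − 0.0070) × 378/365)
= 1.0999 · e^0.108636 = 1.0999 × 1.114757
F = 1.2261 CHF per EUR

1.2261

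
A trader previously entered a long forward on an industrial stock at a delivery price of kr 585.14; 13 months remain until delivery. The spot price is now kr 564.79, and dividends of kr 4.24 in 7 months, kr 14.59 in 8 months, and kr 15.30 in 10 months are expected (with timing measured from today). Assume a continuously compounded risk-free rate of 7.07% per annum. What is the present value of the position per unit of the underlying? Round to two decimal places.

-kr 9.62

PV(remaining dividends) I = 4.24·e^(−0.0707·7/12) + 14.59·e^(−0.0707·8/12) + 15.30·e^(−0.0707·10/12) = 32.4116
Current forward F = (S − I)·e^(rT) = (564.79 − 32.4116)·e^(0.0707·13/12) = 532.3784 × 1.079601 = 574.7563
Value (long) = (F − K)·e^(−rT) = (574.7563 − 585.14) × 0.926268 = -9.6181
Value = -kr 9.62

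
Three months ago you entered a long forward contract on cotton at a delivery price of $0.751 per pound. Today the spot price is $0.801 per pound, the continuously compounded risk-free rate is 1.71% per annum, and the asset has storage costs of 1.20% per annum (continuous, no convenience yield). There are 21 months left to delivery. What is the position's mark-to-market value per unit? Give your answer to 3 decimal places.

$0.089 per pound

Current fair forward for the remaining 21 months: F = S·e^((r + u)·T), (r + u) = 0.0171 + 0.0120 = 0.0291
F = 0.801 · e^(0.0291 × 21/12) = 0.801 × 1.052244 = 0.8428
Value of long forward = (F − K)·e^(−rT) = (0.8428 − 0.751) · e^(−0.0171·21/12)
= 0.0918 × 0.970518 = 0.089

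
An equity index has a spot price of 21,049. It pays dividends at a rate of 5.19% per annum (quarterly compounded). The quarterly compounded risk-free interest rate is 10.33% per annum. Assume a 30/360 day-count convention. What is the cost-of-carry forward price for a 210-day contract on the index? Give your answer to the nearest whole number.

F = S · (1+r/4)^(4T) / (1+q/4)^(4T)
= 21049 × 1.061299 / 1.030537 = 21049 × 1.029850
F = 21,677

21,677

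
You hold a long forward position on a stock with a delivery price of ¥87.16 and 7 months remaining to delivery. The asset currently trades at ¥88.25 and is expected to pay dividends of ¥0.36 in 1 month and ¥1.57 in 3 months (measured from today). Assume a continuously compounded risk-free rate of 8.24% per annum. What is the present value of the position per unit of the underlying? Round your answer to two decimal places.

PV(remaining dividends) I = 0.36·e^(−0.0824·1/12) + 1.57·e^(−0.0824·3/12) = 1.8955
Current forward F = (S − I)·e^(rT) = (88.25 − 1.8955)·e^(0.0824·7/12) = 86.3545 × 1.049241 = 90.6067
Value (long) = (F − K)·e^(−rT) = (90.6067 − 87.16) × 0.953070 = 3.2849
Value = ¥3.28

¥3.28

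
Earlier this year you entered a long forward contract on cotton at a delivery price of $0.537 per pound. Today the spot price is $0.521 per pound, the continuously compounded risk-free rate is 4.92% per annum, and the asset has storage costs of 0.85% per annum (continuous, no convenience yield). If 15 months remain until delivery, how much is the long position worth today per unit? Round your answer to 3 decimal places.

Current fair forward for the remaining 15 months: F = S·e^((r + u)·T), (r + u) = 0.0492 + 0.0085 = 0.0577
F = 0.521 · e^(0.0577 × 15/12) = 0.521 × 1.074790 = 0.5600
Value of long forward = (F − K)·e^(−rT) = (0.5600 − 0.537) · e^(−0.0492·15/12)
= 0.0230 × 0.940353 = 0.022

$0.022 per pound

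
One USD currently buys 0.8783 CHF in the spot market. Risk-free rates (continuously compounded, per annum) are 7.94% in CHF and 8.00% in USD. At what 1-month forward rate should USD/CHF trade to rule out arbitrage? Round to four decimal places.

F = S·e^((r_CHF − r_USD)T) = 0.8783 · e^((0.0794 − 0.0800) × 1/12)
= 0.8783 · e^-0.000050 = 0.8783 × 0.999950
F = 0.8783 CHF per USD

0.8783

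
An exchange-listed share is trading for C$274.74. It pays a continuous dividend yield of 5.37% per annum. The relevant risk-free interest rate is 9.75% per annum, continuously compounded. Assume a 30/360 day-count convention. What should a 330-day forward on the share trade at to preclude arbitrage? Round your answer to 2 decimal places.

C$286.00

F = S·e^((r − q)T) = 274.74 · e^((0.0975 − 0.0537) × 330/360)
= 274.74 · e^0.040150 = 274.74 × 1.040967
F = C$286.00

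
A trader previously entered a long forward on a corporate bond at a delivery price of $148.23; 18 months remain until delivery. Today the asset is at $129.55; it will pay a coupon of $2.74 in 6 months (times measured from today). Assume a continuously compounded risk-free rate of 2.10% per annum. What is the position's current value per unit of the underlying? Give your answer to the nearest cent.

-$16.79

PV(remaining coupons) I = 2.74·e^(−0.0210·6/12) = 2.7114
Current forward F = (S − I)·e^(rT) = (129.55 − 2.7114)·e^(0.0210·18/12) = 126.8386 × 1.032001 = 130.8976
Value (long) = (F − K)·e^(−rT) = (130.8976 − 148.23) × 0.968991 = -16.7949
Value = -$16.79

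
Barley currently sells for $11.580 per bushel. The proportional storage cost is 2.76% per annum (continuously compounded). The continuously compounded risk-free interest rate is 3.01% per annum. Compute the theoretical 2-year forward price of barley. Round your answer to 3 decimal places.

Net carry = r + u − y = 0.0301 + 0.0276 − 0.0000 = 0.0577
F = S·e^((r+u−y)T) = 11.580 · e^(0.0577 × 2) = 11.580 · e^0.115400
= 11.580 × 1.122322 = $12.996 per bushel

$12.996 per bushel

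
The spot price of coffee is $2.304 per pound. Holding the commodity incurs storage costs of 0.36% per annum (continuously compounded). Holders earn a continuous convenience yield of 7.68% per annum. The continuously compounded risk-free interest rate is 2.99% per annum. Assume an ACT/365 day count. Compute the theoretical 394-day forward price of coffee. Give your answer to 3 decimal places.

Net carry = r + u − y = 0.0299 + 0.0036 − 0.0768 = -0.0433
F = S·e^((r+u−y)T) = 2.304 · e^(-0.0433 × 394/365) = 2.304 · e^-0.046740
= 2.304 × 0.954335 = $2.199 per pound

$2.199 per pound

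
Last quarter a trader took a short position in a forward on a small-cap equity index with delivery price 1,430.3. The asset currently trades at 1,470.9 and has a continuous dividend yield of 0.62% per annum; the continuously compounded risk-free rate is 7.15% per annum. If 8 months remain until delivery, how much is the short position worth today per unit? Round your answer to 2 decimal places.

-101.11

Current fair forward for the remaining 8 months: F = S·e^((r − q)·T), (r − q) = 0.0715 − 0.0062 = 0.0653
F = 1470.9 · e^(0.0653 × 8/12) = 1470.9 × 1.04449481 = 1536.3474
Value of long forward = (F − K)·e^(−rT) = (1536.3474 − 1430.3) · e^(−0.0715·8/12)
= 106.0474 × 0.95345155 = 101.11
Short position value = −(long value) = -101.11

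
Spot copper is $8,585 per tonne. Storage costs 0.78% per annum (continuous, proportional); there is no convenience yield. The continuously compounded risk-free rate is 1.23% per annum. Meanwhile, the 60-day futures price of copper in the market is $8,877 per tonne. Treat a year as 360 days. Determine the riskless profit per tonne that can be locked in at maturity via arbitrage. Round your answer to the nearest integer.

$263 per tonne

Fair futures: F* = S·e^(carry·T), with carry = (r + u) = 0.0123 + 0.0078 = 0.0201
F* = 8585 · e^(0.0201 × 60/360) = 8585 · e^0.003350 = 8585 × 1.003356 = $8613.8113
Market $8877 > fair $8613.8113: forward overpriced → cash-and-carry (buy spot, short the forward).
At maturity, profit = |F_mkt − F*| = |8877 − 8613.8113| = $263 per tonne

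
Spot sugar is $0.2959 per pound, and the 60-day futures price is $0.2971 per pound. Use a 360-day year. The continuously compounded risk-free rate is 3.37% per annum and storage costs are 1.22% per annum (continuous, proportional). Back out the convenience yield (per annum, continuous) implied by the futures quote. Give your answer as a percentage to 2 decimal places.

2.16%

F = S·e^((r+u−y)T) ⇒ (r+u−y) = ln(F/S)/T
ln(0.2971/0.2959) = 0.004047; /T ⇒ 0.024282
y = r + u − ln(F/S)/T = 0.0337 + 0.0122 − 0.024282 = 0.021618
y = 2.16%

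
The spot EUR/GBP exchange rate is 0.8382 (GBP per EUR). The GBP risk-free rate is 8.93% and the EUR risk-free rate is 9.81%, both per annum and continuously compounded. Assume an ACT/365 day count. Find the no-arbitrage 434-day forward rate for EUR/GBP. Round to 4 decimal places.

F = S·e^((r_GBP − r_EUR)T) = 0.8382 · e^((0.0893 − 0.0981) × 434/365)
= 0.8382 · e^-0.010464 = 0.8382 × 0.989591
F = 0.8295 GBP per EUR

0.8295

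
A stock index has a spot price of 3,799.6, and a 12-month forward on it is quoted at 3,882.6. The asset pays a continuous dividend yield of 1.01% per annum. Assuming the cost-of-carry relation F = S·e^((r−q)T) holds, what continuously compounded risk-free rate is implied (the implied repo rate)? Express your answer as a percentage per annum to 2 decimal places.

From F = S·e^((r−q)T): (r − q) = ln(F/S)/T
ln(3882.6/3799.6) = ln(1.021844) = 0.021609
(r − q) = 0.021609 / (12/12) = 0.021609
r = ln(F/S)/T + q = 0.021609 + 0.0101 = 0.031709
r = 3.17%

3.17%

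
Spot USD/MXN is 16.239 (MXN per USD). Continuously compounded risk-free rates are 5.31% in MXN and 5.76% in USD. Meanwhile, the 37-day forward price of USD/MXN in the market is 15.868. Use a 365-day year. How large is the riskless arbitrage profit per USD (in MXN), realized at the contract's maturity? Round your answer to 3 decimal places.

0.364 per USD (in MXN)

Fair forward: F* = S·e^(carry·T), with carry = (r_MXN − r_USD) = 0.0531 − 0.0576 = -0.0045
F* = 16.239 · e^(-0.0045 × 37/365) = 16.239 · e^-0.000456 = 16.239 × 0.999544 = 16.2316
Market 15.868 < fair 16.2316: forward underpriced → reverse cash-and-carry (short spot, go long the forward).
At maturity, profit = |F_mkt − F*| = |15.868 − 16.2316| = 0.364 per USD (in MXN)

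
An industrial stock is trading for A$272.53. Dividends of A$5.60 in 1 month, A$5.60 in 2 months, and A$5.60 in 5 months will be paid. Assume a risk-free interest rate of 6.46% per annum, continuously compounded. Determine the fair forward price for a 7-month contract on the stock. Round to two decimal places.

A$265.80

PV(dividends) I = 5.60·e^(−0.0646·1/12) + 5.60·e^(−0.0646·2/12) + 5.60·e^(−0.0646·5/12)
I = 5.5699 + 5.5400 + 5.4513 = 16.5612
F = (S − I)·e^(rT) = (272.53 − 16.5612) · e^(0.0646·7/12)
= 255.9688 · e^0.037683 = 255.9688 × 1.038402 = A$265.80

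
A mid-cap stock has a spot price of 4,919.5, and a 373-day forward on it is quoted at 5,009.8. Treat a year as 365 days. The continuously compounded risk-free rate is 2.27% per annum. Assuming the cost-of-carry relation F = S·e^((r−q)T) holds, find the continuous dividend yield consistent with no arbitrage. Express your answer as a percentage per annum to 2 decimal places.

0.49%

From F = S·e^((r−q)T): (r − q) = ln(F/S)/T
ln(5009.8/4919.5) = ln(1.018356) = 0.018190
(r − q) = 0.018190 / (373/365) = 0.017800
q = r − ln(F/S)/T = 0.0227 − 0.017800 = 0.004900
q = 0.49%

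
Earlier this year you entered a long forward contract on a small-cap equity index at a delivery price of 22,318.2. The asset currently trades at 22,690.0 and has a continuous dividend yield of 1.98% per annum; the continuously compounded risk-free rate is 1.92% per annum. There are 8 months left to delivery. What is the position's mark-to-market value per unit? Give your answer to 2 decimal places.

Current fair forward for the remaining 8 months: F = S·e^((r − q)·T), (r − q) = 0.0192 − 0.0198 = -0.0006
F = 22690.0 · e^(-0.0006 × 8/12) = 22690.0 × 0.99960008 = 22680.9258
Value of long forward = (F − K)·e^(−rT) = (22680.9258 − 22318.2) · e^(−0.0192·8/12)
= 362.7258 × 0.98728157 = 358.11

358.11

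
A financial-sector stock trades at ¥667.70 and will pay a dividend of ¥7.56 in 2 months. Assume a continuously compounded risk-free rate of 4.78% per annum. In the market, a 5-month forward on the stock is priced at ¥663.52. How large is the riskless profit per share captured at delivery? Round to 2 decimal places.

PV(dividends) I = 7.56·e^(−0.0478·2/12) = 7.5000
Fair forward F* = (S − I)·e^(rT) = (667.70 − 7.5000)·e^0.019917 = 660.2000 × 1.020117 = 673.4812
Market ¥663.52 < fair 673.4812: forward underpriced → reverse cash-and-carry (short the stock, invest proceeds at r, pay the dividends, go long the forward).
Profit at T = |F_mkt − F*| = |663.52 − 673.4812| = ¥9.96 per share

¥9.96 per share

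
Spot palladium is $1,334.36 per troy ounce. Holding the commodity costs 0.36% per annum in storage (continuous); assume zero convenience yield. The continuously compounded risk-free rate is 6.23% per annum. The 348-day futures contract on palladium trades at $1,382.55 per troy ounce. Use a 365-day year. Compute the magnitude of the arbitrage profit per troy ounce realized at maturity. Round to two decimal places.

Fair futures: F* = S·e^(carry·T), with carry = (r + u) = 0.0623 + 0.0036 = 0.0659
F* = 1334.36 · e^(0.0659 × 348/365) = 1334.36 · e^0.06283068 = 1334.36 × 1.06484652 = $1420.8886
Market $1382.55 < fair $1420.8886: forward underpriced → reverse cash-and-carry (short spot, go long the forward).
At maturity, profit = |F_mkt − F*| = |1382.55 − 1420.8886| = $38.34 per troy ounce

$38.34 per troy ounce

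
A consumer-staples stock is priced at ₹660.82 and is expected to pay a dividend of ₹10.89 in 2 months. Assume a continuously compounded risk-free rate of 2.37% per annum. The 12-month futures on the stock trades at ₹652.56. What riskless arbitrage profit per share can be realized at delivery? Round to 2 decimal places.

PV(dividends) I = 10.89·e^(−0.0237·2/12) = 10.8471
Fair futures F* = (S − I)·e^(rT) = (660.82 − 10.8471)·e^0.023700 = 649.9729 × 1.023983 = 665.5612
Market ₹652.56 < fair 665.5612: forward underpriced → reverse cash-and-carry (short the stock, invest proceeds at r, pay the dividends, go long the forward).
Profit at T = |F_mkt − F*| = |652.56 − 665.5612| = ₹13.00 per share

₹13.00 per share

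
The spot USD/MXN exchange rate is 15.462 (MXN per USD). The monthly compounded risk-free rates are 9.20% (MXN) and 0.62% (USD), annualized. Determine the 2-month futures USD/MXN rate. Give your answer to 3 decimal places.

By covered interest parity, F = S · (1+r_MXN/12)^(12T) / (1+r_USD/12)^(12T)
= 15.462 × 1.015392 / 1.001034 = 15.462 × 1.014343
F = 15.684 MXN per USD

15.684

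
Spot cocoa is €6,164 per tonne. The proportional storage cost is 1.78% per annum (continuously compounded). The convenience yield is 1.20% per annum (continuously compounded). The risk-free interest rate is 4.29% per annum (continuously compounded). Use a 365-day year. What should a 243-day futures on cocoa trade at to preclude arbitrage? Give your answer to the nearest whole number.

€6,367 per tonne

Net carry = r + u − y = 0.0429 + 0.0178 − 0.0120 = 0.0487
F = S·e^((r+u−y)T) = 6164 · e^(0.0487 × 243/365) = 6164 · e^0.032422
= 6164 × 1.032953 = €6,367 per tonne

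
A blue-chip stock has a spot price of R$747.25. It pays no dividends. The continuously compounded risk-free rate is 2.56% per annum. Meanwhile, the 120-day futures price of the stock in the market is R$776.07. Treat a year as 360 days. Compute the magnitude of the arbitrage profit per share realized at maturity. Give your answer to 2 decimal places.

R$22.42 per share

Fair futures: F* = S·e^(carry·T), with carry = r = 0.0256
F* = 747.25 · e^(0.0256 × 120/360) = 747.25 · e^0.008533 = 747.25 × 1.008570 = R$753.6539
Market R$776.07 > fair R$753.6539: forward overpriced → cash-and-carry (buy spot, short the forward).
At maturity, profit = |F_mkt − F*| = |776.07 − 753.6539| = R$22.42 per share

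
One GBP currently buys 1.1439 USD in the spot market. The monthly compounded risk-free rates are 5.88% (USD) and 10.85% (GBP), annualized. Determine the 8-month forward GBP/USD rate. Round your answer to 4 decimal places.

By covered interest parity, F = S · (1+r_USD/12)^(12T) / (1+r_GBP/12)^(12T)
= 1.1439 × 1.039879 / 1.074664 = 1.1439 × 0.967632
F = 1.1069 USD per GBP

1.1069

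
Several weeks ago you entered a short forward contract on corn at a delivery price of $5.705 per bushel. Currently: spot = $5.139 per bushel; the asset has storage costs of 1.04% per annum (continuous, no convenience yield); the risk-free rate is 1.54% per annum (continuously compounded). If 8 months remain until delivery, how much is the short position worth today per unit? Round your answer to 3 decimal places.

$0.472 per bushel

Current fair forward for the remaining 8 months: F = S·e^((r + u)·T), (r + u) = 0.0154 + 0.0104 = 0.0258
F = 5.139 · e^(0.0258 × 8/12) = 5.139 × 1.017349 = 5.2282
Value of long forward = (F − K)·e^(−rT) = (5.2282 − 5.705) · e^(−0.0154·8/12)
= -0.4768 × 0.989786 = -0.472
Short position value = −(long value) = $0.472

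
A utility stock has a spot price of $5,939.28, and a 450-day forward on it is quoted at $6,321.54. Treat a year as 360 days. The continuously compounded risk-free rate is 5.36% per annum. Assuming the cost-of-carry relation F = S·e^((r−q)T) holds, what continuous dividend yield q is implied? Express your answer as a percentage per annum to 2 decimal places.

0.37%

From F = S·e^((r−q)T): (r − q) = ln(F/S)/T
ln(6321.54/5939.28) = ln(1.064361) = 0.062375
(r − q) = 0.062375 / (450/360) = 0.049900
q = r − ln(F/S)/T = 0.0536 − 0.049900 = 0.003700
q = 0.37%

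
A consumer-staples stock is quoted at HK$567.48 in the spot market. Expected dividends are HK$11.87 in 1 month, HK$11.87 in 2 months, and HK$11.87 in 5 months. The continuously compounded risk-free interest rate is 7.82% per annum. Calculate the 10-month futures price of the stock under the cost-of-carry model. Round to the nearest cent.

HK$568.34

PV(dividends) I = 11.87·e^(−0.0782·1/12) + 11.87·e^(−0.0782·2/12) + 11.87·e^(−0.0782·5/12)
I = 11.7929 + 11.7163 + 11.4895 = 34.9987
F = (S − I)·e^(rT) = (567.48 − 34.9987) · e^(0.0782·10/12)
= 532.4813 · e^0.065167 = 532.4813 × 1.067337 = HK$568.34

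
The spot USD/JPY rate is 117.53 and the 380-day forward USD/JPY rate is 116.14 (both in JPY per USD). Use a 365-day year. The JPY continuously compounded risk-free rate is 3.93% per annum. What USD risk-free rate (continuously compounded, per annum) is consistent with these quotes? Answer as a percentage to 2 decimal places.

5.07%

F = S·e^((r_JPY − r_USD)T) ⇒ r_USD = r_JPY − ln(F/S)/T
ln(116.14/117.53) = -0.011897; /(380/365) = -0.011427
r_USD = 0.0393 + 0.011427 = 0.050727
r_USD = 5.07%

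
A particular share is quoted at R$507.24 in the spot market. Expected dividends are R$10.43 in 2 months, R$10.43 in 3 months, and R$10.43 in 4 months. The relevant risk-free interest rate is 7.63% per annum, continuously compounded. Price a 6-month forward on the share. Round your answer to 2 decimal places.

PV(dividends) I = 10.43·e^(−0.0763·2/12) + 10.43·e^(−0.0763·3/12) + 10.43·e^(−0.0763·4/12)
I = 10.2982 + 10.2329 + 10.1681 = 30.6992
F = (S − I)·e^(rT) = (507.24 − 30.6992) · e^(0.0763·6/12)
= 476.5408 · e^0.038150 = 476.5408 × 1.038887 = R$495.07

R$495.07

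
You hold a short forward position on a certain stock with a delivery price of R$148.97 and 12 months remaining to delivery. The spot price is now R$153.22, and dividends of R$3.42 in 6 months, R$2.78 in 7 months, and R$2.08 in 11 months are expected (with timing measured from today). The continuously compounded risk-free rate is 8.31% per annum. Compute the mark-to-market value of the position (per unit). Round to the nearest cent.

-R$8.27

PV(remaining dividends) I = 3.42·e^(−0.0831·6/12) + 2.78·e^(−0.0831·7/12) + 2.08·e^(−0.0831·11/12) = 7.8567
Current forward F = (S − I)·e^(rT) = (153.22 − 7.8567)·e^(0.0831·12/12) = 145.3633 × 1.086650 = 157.9590
Value (long) = (F − K)·e^(−rT) = (157.9590 − 148.97) × 0.920259 = 8.2722
Short position value = −(long value) = -R$8.27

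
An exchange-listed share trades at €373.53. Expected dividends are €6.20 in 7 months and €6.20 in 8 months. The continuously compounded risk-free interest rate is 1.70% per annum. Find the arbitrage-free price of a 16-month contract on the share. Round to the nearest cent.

€369.54

PV(dividends) I = 6.20·e^(−0.0170·7/12) + 6.20·e^(−0.0170·8/12)
I = 6.1388 + 6.1301 = 12.2689
F = (S − I)·e^(rT) = (373.53 − 12.2689) · e^(0.0170·16/12)
= 361.2611 · e^0.022667 = 361.2611 × 1.022926 = €369.54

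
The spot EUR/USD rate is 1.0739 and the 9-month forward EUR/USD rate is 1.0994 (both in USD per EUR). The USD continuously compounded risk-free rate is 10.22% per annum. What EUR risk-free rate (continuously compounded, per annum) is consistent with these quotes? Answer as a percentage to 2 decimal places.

F = S·e^((r_USD − r_EUR)T) ⇒ r_EUR = r_USD − ln(F/S)/T
ln(1.0994/1.0739) = 0.023468; /(9/12) = 0.031291
r_EUR = 0.1022 − 0.031291 = 0.070909
r_EUR = 7.09%

7.09%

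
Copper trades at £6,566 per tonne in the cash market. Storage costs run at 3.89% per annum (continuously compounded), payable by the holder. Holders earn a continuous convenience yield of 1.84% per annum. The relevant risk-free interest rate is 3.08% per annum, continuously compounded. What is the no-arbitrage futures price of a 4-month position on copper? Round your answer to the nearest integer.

Net carry = r + u − y = 0.0308 + 0.0389 − 0.0184 = 0.0513
F = S·e^((r+u−y)T) = 6566 · e^(0.0513 × 4/12) = 6566 · e^0.017100
= 6566 × 1.017247 = £6,679 per tonne

£6,679 per tonne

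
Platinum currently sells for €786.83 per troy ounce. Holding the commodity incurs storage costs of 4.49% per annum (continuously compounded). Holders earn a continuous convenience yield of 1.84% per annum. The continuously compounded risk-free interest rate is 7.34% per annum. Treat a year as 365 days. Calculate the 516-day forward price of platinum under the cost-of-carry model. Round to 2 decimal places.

€906.18 per troy ounce

Net carry = r + u − y = 0.0734 + 0.0449 − 0.0184 = 0.0999
F = S·e^((r+u−y)T) = 786.83 · e^(0.0999 × 516/365) = 786.83 · e^0.141228
= 786.83 × 1.151687 = €906.18 per troy ounce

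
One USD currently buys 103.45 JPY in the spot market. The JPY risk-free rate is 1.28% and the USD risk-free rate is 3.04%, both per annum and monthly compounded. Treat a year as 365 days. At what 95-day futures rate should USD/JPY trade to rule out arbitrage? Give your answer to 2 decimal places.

By covered interest parity, F = S · (1+r_JPY/12)^(12T) / (1+r_USD/12)^(12T)
= 103.45 × 1.003335 / 1.007934 = 103.45 × 0.995437
F = 102.98 JPY per USD

102.98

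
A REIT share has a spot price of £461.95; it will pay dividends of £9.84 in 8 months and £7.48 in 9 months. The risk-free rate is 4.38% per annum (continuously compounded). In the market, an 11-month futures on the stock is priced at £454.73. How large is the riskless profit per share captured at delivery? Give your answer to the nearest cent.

PV(dividends) I = 9.84·e^(−0.0438·8/12) + 7.48·e^(−0.0438·9/12) = 16.7951
Fair futures F* = (S − I)·e^(rT) = (461.95 − 16.7951)·e^0.040150 = 445.1549 × 1.040967 = 463.3916
Market £454.73 < fair 463.3916: forward underpriced → reverse cash-and-carry (short the stock, invest proceeds at r, pay the dividends, go long the forward).
Profit at T = |F_mkt − F*| = |454.73 − 463.3916| = £8.66 per share

£8.66 per share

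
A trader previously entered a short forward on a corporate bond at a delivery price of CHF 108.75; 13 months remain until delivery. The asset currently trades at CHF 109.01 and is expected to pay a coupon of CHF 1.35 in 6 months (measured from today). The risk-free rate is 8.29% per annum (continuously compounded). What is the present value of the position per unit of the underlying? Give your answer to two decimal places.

-CHF 8.31

PV(remaining coupons) I = 1.35·e^(−0.0829·6/12) = 1.2952
Current forward F = (S − I)·e^(rT) = (109.01 − 1.2952)·e^(0.0829·13/12) = 107.7148 × 1.093965 = 117.8362
Value (long) = (F − K)·e^(−rT) = (117.8362 − 108.75) × 0.914106 = 8.3057
Short position value = −(long value) = -CHF 8.31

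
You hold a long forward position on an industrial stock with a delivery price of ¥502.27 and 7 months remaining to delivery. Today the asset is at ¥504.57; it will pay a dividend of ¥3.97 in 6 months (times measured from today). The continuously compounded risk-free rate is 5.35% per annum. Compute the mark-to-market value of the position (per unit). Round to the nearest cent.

PV(remaining dividends) I = 3.97·e^(−0.0535·6/12) = 3.8652
Current forward F = (S − I)·e^(rT) = (504.57 − 3.8652)·e^(0.0535·7/12) = 500.7048 × 1.031700 = 516.5771
Value (long) = (F − K)·e^(−rT) = (516.5771 − 502.27) × 0.969274 = 13.8675
Value = ¥13.87

¥13.87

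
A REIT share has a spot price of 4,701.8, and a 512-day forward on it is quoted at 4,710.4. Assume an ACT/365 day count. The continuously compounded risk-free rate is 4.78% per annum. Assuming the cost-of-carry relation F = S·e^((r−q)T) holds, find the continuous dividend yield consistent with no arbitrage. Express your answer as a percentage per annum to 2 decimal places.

4.65%

From F = S·e^((r−q)T): (r − q) = ln(F/S)/T
ln(4710.4/4701.8) = ln(1.001829) = 0.001827
(r − q) = 0.001827 / (512/365) = 0.001302
q = r − ln(F/S)/T = 0.0478 − 0.001302 = 0.046498
q = 4.65%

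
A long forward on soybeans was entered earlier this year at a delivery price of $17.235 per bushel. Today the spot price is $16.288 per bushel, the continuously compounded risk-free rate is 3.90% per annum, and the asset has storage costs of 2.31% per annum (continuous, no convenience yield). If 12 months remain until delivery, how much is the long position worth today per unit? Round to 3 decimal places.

Current fair forward for the remaining 12 months: F = S·e^((r + u)·T), (r + u) = 0.0390 + 0.0231 = 0.0621
F = 16.288 · e^(0.0621 × 12/12) = 16.288 × 1.064069 = 17.3316
Value of long forward = (F − K)·e^(−rT) = (17.3316 − 17.235) · e^(−0.0390·12/12)
= 0.0966 × 0.961751 = 0.093

$0.093 per bushel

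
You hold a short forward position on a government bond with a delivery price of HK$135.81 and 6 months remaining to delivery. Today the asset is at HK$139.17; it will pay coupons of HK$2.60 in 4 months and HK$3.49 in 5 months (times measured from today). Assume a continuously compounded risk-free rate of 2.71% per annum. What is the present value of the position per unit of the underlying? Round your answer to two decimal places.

PV(remaining coupons) I = 2.60·e^(−0.0271·4/12) + 3.49·e^(−0.0271·5/12) = 6.0274
Current forward F = (S − I)·e^(rT) = (139.17 − 6.0274)·e^(0.0271·6/12) = 133.1426 × 1.013642 = 134.9589
Value (long) = (F − K)·e^(−rT) = (134.9589 − 135.81) × 0.986541 = -0.8396
Short position value = −(long value) = HK$0.84

HK$0.84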